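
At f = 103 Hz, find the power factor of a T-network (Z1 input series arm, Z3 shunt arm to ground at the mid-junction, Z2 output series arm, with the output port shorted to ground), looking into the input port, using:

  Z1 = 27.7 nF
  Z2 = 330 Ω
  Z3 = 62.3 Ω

Step 1 — Angular frequency: ω = 2π·f = 2π·103 = 647.2 rad/s.
Step 2 — Component impedances:
  Z1: Z = 1/(jωC) = -j/(ω·C) = 0 - j5.578e+04 Ω
  Z2: Z = R = 330 Ω
  Z3: Z = R = 62.3 Ω
Step 3 — With the output port shorted to ground, the output series arm Z2 runs from the junction to ground; the shunt arm Z3 also runs from the junction to ground. They appear in parallel: Z3 || Z2 = 52.41 Ω.
Step 4 — Series with input arm Z1: Z_in = Z1 + (Z3 || Z2) = 52.41 - j5.578e+04 Ω = 5.578e+04∠-89.9° Ω.
Step 5 — Power factor: PF = cos(φ) = Re(Z)/|Z| = 52.406/55783 = 0.0009395.
Step 6 — Type: Im(Z) = -5.578e+04 ⇒ leading (phase φ = -89.9°).

PF = 0.0009395 (leading, φ = -89.9°)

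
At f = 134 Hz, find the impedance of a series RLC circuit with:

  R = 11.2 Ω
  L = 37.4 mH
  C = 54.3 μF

Step 1 — Angular frequency: ω = 2π·f = 2π·134 = 841.9 rad/s.
Step 2 — Component impedances:
  R: Z = R = 11.2 Ω
  L: Z = jωL = j·841.9·0.0374 = 0 + j31.49 Ω
  C: Z = 1/(jωC) = -j/(ω·C) = 0 - j21.87 Ω
Step 3 — Series combination: Z_total = R + L + C = 11.2 + j9.615 Ω = 14.76∠40.6° Ω.

Z = 11.2 + j9.615 Ω = 14.76∠40.6° Ω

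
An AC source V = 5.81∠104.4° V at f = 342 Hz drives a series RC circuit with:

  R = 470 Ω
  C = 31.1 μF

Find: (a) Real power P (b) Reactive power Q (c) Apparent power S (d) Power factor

Step 1 — Angular frequency: ω = 2π·f = 2π·342 = 2149 rad/s.
Step 2 — Component impedances:
  R: Z = R = 470 Ω
  C: Z = 1/(jωC) = -j/(ω·C) = 0 - j14.96 Ω
Step 3 — Series combination: Z_total = R + C = 470 - j14.96 Ω = 470.2∠-1.8° Ω.
Step 4 — Source phasor: V = 5.81∠104.4° V = -1.445 + j5.627 V.
Step 5 — Current: I = V / Z = -0.003452 + j0.01186 A = 0.01236∠106.2° A.
Step 6 — Complex power: S = V·I* = 0.07175 - j0.002284 VA.
Step 7 — Real power: P = Re(S) = 0.07175 W.
Step 8 — Reactive power: Q = Im(S) = -0.002284 VAR.
Step 9 — Apparent power: |S| = 0.07179 VA.
Step 10 — Power factor: PF = P/|S| = 0.9995 (leading).

(a) P = 0.07175 W  (b) Q = -0.002284 VAR  (c) S = 0.07179 VA  (d) PF = 0.9995 (leading)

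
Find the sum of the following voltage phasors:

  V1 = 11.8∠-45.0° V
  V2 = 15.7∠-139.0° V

Step 1 — Convert each phasor to rectangular form:
  V1 = 11.8·(cos(-45.0°) + j·sin(-45.0°)) = 8.344 - j8.344 V
  V2 = 15.7·(cos(-139.0°) + j·sin(-139.0°)) = -11.85 - j10.3 V
Step 2 — Sum components: V_total = -3.505 - j18.64 V.
Step 3 — Convert to polar: |V_total| = 18.97 V, ∠V_total = -100.6°.

V_total = 18.97∠-100.6° V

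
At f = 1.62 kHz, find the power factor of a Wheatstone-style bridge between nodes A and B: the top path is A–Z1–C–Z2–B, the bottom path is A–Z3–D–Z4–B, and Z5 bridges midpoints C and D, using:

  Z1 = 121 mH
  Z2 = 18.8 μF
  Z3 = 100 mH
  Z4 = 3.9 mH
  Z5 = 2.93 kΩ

Step 1 — Angular frequency: ω = 2π·f = 2π·1620 = 1.018e+04 rad/s.
Step 2 — Component impedances:
  Z1: Z = jωL = j·1.018e+04·0.121 = 0 + j1232 Ω
  Z2: Z = 1/(jωC) = -j/(ω·C) = 0 - j5.226 Ω
  Z3: Z = jωL = j·1.018e+04·0.1 = 0 + j1018 Ω
  Z4: Z = jωL = j·1.018e+04·0.0039 = 0 + j39.7 Ω
  Z5: Z = R = 2930 Ω
Step 3 — Bridge requires nodal analysis (the Z5 bridge couples midpoints C and D, so the two paths cannot be reduced to a simple series/parallel combination). Setting node B to ground and injecting 1 A at node A, the 3-node admittance system at A, C, D solves to V_A = Z_AB = 0.1923 + j567.9 Ω = 567.9∠90.0° Ω.
Step 4 — Power factor: PF = cos(φ) = Re(Z)/|Z| = 0.19225/567.87 = 0.0003385.
Step 5 — Type: Im(Z) = 567.9 ⇒ lagging (phase φ = 90.0°).

PF = 0.0003385 (lagging, φ = 90.0°)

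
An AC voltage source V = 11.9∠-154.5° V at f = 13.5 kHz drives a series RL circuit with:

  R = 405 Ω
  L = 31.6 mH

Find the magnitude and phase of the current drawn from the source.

Step 1 — Angular frequency: ω = 2π·f = 2π·1.35e+04 = 8.482e+04 rad/s.
Step 2 — Component impedances:
  R: Z = R = 405 Ω
  L: Z = jωL = j·8.482e+04·0.0316 = 0 + j2680 Ω
Step 3 — Series combination: Z_total = R + L = 405 + j2680 Ω = 2711∠81.4° Ω.
Step 4 — Source phasor: V = 11.9∠-154.5° V = -10.74 - j5.123 V.
Step 5 — Ohm's law: I = V / Z_total = (-10.74 - j5.123) / (405 + j2680) = -0.002461 + j0.003635 A.
Step 6 — Convert to polar: |I| = 0.00439 A, ∠I = 124.1°.

I = 0.00439∠124.1° A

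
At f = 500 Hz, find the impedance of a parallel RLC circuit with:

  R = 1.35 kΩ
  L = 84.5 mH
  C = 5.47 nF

Step 1 — Angular frequency: ω = 2π·f = 2π·500 = 3142 rad/s.
Step 2 — Component impedances:
  R: Z = R = 1350 Ω
  L: Z = jωL = j·3142·0.0845 = 0 + j265.5 Ω
  C: Z = 1/(jωC) = -j/(ω·C) = 0 - j5.819e+04 Ω
Step 3 — Parallel combination: 1/Z_total = 1/R + 1/L + 1/C; Z_total = 50.7 + j256.7 Ω = 261.6∠78.8° Ω.

Z = 50.7 + j256.7 Ω = 261.6∠78.8° Ω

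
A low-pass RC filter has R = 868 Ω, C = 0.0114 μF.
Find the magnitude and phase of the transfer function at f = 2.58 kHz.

Step 1 — Angular frequency: ω = 2π·2580 = 1.621e+04 rad/s.
Step 2 — Transfer function: H(jω) = 1/(1 + jωRC).
Step 3 — Denominator: 1 + jωRC = 1 + j·1.621e+04·868·1.14e-08 = 1 + j0.1604.
Step 4 — H = 0.9749 - j0.1564.
Step 5 — Magnitude: |H| = 0.9874 (-0.1 dB); phase: φ = -9.1°.

|H| = 0.9874 (-0.1 dB), φ = -9.1°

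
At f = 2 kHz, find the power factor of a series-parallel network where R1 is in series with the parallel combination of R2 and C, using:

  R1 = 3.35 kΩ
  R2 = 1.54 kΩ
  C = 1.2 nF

Step 1 — Angular frequency: ω = 2π·f = 2π·2000 = 1.257e+04 rad/s.
Step 2 — Component impedances:
  R1: Z = R = 3350 Ω
  R2: Z = R = 1540 Ω
  C: Z = 1/(jωC) = -j/(ω·C) = 0 - j6.631e+04 Ω
Step 3 — Parallel branch: R2 || C = 1/(1/R2 + 1/C) = 1539 - j35.74 Ω.
Step 4 — Series with R1: Z_total = R1 + (R2 || C) = 4889 - j35.74 Ω = 4889∠-0.4° Ω.
Step 5 — Power factor: PF = cos(φ) = Re(Z)/|Z| = 4889/4889 = 1.
Step 6 — Type: Im(Z) = -35.74 ⇒ leading (phase φ = -0.4°).

PF = 1 (leading, φ = -0.4°)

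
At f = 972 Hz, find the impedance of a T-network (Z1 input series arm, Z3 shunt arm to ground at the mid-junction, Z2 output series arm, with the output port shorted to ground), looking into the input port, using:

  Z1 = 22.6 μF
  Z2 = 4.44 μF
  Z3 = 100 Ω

Step 1 — Angular frequency: ω = 2π·f = 2π·972 = 6107 rad/s.
Step 2 — Component impedances:
  Z1: Z = 1/(jωC) = -j/(ω·C) = 0 - j7.245 Ω
  Z2: Z = 1/(jωC) = -j/(ω·C) = 0 - j36.88 Ω
  Z3: Z = R = 100 Ω
Step 3 — With the output port shorted to ground, the output series arm Z2 runs from the junction to ground; the shunt arm Z3 also runs from the junction to ground. They appear in parallel: Z3 || Z2 = 11.97 - j32.46 Ω.
Step 4 — Series with input arm Z1: Z_in = Z1 + (Z3 || Z2) = 11.97 - j39.71 Ω = 41.47∠-73.2° Ω.

Z = 11.97 - j39.71 Ω = 41.47∠-73.2° Ω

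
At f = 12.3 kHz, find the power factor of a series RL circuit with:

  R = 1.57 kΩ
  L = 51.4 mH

Step 1 — Angular frequency: ω = 2π·f = 2π·1.23e+04 = 7.728e+04 rad/s.
Step 2 — Component impedances:
  R: Z = R = 1570 Ω
  L: Z = jωL = j·7.728e+04·0.0514 = 0 + j3972 Ω
Step 3 — Series combination: Z_total = R + L = 1570 + j3972 Ω = 4271∠68.4° Ω.
Step 4 — Power factor: PF = cos(φ) = Re(Z)/|Z| = 1570/4271 = 0.3676.
Step 5 — Type: Im(Z) = 3972 ⇒ lagging (phase φ = 68.4°).

PF = 0.3676 (lagging, φ = 68.4°)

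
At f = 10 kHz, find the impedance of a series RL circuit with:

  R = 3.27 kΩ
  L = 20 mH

Step 1 — Angular frequency: ω = 2π·f = 2π·1e+04 = 6.283e+04 rad/s.
Step 2 — Component impedances:
  R: Z = R = 3270 Ω
  L: Z = jωL = j·6.283e+04·0.02 = 0 + j1257 Ω
Step 3 — Series combination: Z_total = R + L = 3270 + j1257 Ω = 3503∠21.0° Ω.

Z = 3270 + j1257 Ω = 3503∠21.0° Ω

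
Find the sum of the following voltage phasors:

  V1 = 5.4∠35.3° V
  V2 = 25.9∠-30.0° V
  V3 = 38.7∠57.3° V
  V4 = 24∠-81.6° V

Step 1 — Convert each phasor to rectangular form:
  V1 = 5.4·(cos(35.3°) + j·sin(35.3°)) = 4.407 + j3.12 V
  V2 = 25.9·(cos(-30.0°) + j·sin(-30.0°)) = 22.43 - j12.95 V
  V3 = 38.7·(cos(57.3°) + j·sin(57.3°)) = 20.91 + j32.57 V
  V4 = 24·(cos(-81.6°) + j·sin(-81.6°)) = 3.506 - j23.74 V
Step 2 — Sum components: V_total = 51.25 - j1.006 V.
Step 3 — Convert to polar: |V_total| = 51.26 V, ∠V_total = -1.1°.

V_total = 51.26∠-1.1° V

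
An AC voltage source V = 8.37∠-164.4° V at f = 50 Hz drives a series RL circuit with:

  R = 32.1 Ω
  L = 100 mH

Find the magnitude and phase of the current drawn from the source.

Step 1 — Angular frequency: ω = 2π·f = 2π·50 = 314.2 rad/s.
Step 2 — Component impedances:
  R: Z = R = 32.1 Ω
  L: Z = jωL = j·314.2·0.1 = 0 + j31.42 Ω
Step 3 — Series combination: Z_total = R + L = 32.1 + j31.42 Ω = 44.92∠44.4° Ω.
Step 4 — Source phasor: V = 8.37∠-164.4° V = -8.062 - j2.251 V.
Step 5 — Ohm's law: I = V / Z_total = (-8.062 - j2.251) / (32.1 + j31.42) = -0.1633 + j0.08973 A.
Step 6 — Convert to polar: |I| = 0.1864 A, ∠I = 151.2°.

I = 0.1864∠151.2° A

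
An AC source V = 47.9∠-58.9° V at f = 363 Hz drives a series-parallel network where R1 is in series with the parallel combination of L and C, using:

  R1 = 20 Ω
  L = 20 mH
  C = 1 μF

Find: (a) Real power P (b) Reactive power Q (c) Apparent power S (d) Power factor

Step 1 — Angular frequency: ω = 2π·f = 2π·363 = 2281 rad/s.
Step 2 — Component impedances:
  R1: Z = R = 20 Ω
  L: Z = jωL = j·2281·0.02 = 0 + j45.62 Ω
  C: Z = 1/(jωC) = -j/(ω·C) = 0 - j438.4 Ω
Step 3 — Parallel branch: L || C = 1/(1/L + 1/C) = 0 + j50.91 Ω.
Step 4 — Series with R1: Z_total = R1 + (L || C) = 20 + j50.91 Ω = 54.7∠68.6° Ω.
Step 5 — Source phasor: V = 47.9∠-58.9° V = 24.74 - j41.02 V.
Step 6 — Current: I = V / Z = -0.5325 - j0.6952 A = 0.8757∠-127.5° A.
Step 7 — Complex power: S = V·I* = 15.34 + j39.04 VA.
Step 8 — Real power: P = Re(S) = 15.34 W.
Step 9 — Reactive power: Q = Im(S) = 39.04 VAR.
Step 10 — Apparent power: |S| = 41.95 VA.
Step 11 — Power factor: PF = P/|S| = 0.3656 (lagging).

(a) P = 15.34 W  (b) Q = 39.04 VAR  (c) S = 41.95 VA  (d) PF = 0.3656 (lagging)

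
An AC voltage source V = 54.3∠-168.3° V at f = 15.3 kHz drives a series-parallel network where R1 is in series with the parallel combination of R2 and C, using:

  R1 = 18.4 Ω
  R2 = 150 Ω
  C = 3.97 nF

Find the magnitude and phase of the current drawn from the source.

Step 1 — Angular frequency: ω = 2π·f = 2π·1.53e+04 = 9.613e+04 rad/s.
Step 2 — Component impedances:
  R1: Z = R = 18.4 Ω
  R2: Z = R = 150 Ω
  C: Z = 1/(jωC) = -j/(ω·C) = 0 - j2620 Ω
Step 3 — Parallel branch: R2 || C = 1/(1/R2 + 1/C) = 149.5 - j8.559 Ω.
Step 4 — Series with R1: Z_total = R1 + (R2 || C) = 167.9 - j8.559 Ω = 168.1∠-2.9° Ω.
Step 5 — Source phasor: V = 54.3∠-168.3° V = -53.17 - j11.01 V.
Step 6 — Ohm's law: I = V / Z_total = (-53.17 - j11.01) / (167.9 - j8.559) = -0.3125 - j0.08151 A.
Step 7 — Convert to polar: |I| = 0.323 A, ∠I = -165.4°.

I = 0.323∠-165.4° A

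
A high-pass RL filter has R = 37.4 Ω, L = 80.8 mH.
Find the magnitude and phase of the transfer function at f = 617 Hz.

Step 1 — Angular frequency: ω = 2π·617 = 3877 rad/s.
Step 2 — Transfer function: H(jω) = jωL/(R + jωL).
Step 3 — Numerator jωL = j·313.2; denominator R + jωL = 37.4 + j313.2.
Step 4 — H = 0.9859 + j0.1177.
Step 5 — Magnitude: |H| = 0.9929 (-0.1 dB); phase: φ = 6.8°.

|H| = 0.9929 (-0.1 dB), φ = 6.8°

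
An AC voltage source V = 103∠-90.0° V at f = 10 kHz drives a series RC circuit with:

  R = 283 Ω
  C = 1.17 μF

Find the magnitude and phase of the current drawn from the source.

Step 1 — Angular frequency: ω = 2π·f = 2π·1e+04 = 6.283e+04 rad/s.
Step 2 — Component impedances:
  R: Z = R = 283 Ω
  C: Z = 1/(jωC) = -j/(ω·C) = 0 - j13.6 Ω
Step 3 — Series combination: Z_total = R + C = 283 - j13.6 Ω = 283.3∠-2.8° Ω.
Step 4 — Source phasor: V = 103∠-90.0° V = 0 - j103 V.
Step 5 — Ohm's law: I = V / Z_total = (0 - j103) / (283 - j13.6) = 0.01745 - j0.3631 A.
Step 6 — Convert to polar: |I| = 0.3635 A, ∠I = -87.2°.

I = 0.3635∠-87.2° A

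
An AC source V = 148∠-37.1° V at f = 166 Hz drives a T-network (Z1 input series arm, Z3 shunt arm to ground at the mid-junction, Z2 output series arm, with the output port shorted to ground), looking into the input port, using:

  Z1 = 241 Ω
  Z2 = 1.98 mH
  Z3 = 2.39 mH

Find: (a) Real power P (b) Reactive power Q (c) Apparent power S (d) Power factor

Step 1 — Angular frequency: ω = 2π·f = 2π·166 = 1043 rad/s.
Step 2 — Component impedances:
  Z1: Z = R = 241 Ω
  Z2: Z = jωL = j·1043·0.00198 = 0 + j2.065 Ω
  Z3: Z = jωL = j·1043·0.00239 = 0 + j2.493 Ω
Step 3 — With the output port shorted to ground, the output series arm Z2 runs from the junction to ground; the shunt arm Z3 also runs from the junction to ground. They appear in parallel: Z3 || Z2 = 0 + j1.129 Ω.
Step 4 — Series with input arm Z1: Z_in = Z1 + (Z3 || Z2) = 241 + j1.129 Ω = 241∠0.3° Ω.
Step 5 — Source phasor: V = 148∠-37.1° V = 118 - j89.27 V.
Step 6 — Current: I = V / Z = 0.4881 - j0.3727 A = 0.6141∠-37.4° A.
Step 7 — Complex power: S = V·I* = 90.89 + j0.4259 VA.
Step 8 — Real power: P = Re(S) = 90.89 W.
Step 9 — Reactive power: Q = Im(S) = 0.4259 VAR.
Step 10 — Apparent power: |S| = 90.89 VA.
Step 11 — Power factor: PF = P/|S| = 1 (lagging).

(a) P = 90.89 W  (b) Q = 0.4259 VAR  (c) S = 90.89 VA  (d) PF = 1 (lagging)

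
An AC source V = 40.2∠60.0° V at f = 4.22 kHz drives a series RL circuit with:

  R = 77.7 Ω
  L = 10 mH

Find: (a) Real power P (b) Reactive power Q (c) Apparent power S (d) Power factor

Step 1 — Angular frequency: ω = 2π·f = 2π·4220 = 2.652e+04 rad/s.
Step 2 — Component impedances:
  R: Z = R = 77.7 Ω
  L: Z = jωL = j·2.652e+04·0.01 = 0 + j265.2 Ω
Step 3 — Series combination: Z_total = R + L = 77.7 + j265.2 Ω = 276.3∠73.7° Ω.
Step 4 — Source phasor: V = 40.2∠60.0° V = 20.1 + j34.81 V.
Step 5 — Current: I = V / Z = 0.1414 - j0.03438 A = 0.1455∠-13.7° A.
Step 6 — Complex power: S = V·I* = 1.645 + j5.613 VA.
Step 7 — Real power: P = Re(S) = 1.645 W.
Step 8 — Reactive power: Q = Im(S) = 5.613 VAR.
Step 9 — Apparent power: |S| = 5.849 VA.
Step 10 — Power factor: PF = P/|S| = 0.2812 (lagging).

(a) P = 1.645 W  (b) Q = 5.613 VAR  (c) S = 5.849 VA  (d) PF = 0.2812 (lagging)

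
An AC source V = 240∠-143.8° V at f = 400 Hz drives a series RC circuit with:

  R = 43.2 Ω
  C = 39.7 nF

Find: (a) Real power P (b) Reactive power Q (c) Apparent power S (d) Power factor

Step 1 — Angular frequency: ω = 2π·f = 2π·400 = 2513 rad/s.
Step 2 — Component impedances:
  R: Z = R = 43.2 Ω
  C: Z = 1/(jωC) = -j/(ω·C) = 0 - j1.002e+04 Ω
Step 3 — Series combination: Z_total = R + C = 43.2 - j1.002e+04 Ω = 1.002e+04∠-89.8° Ω.
Step 4 — Source phasor: V = 240∠-143.8° V = -193.7 - j141.7 V.
Step 5 — Current: I = V / Z = 0.01406 - j0.01938 A = 0.02395∠-54.0° A.
Step 6 — Complex power: S = V·I* = 0.02477 - j5.747 VA.
Step 7 — Real power: P = Re(S) = 0.02477 W.
Step 8 — Reactive power: Q = Im(S) = -5.747 VAR.
Step 9 — Apparent power: |S| = 5.747 VA.
Step 10 — Power factor: PF = P/|S| = 0.00431 (leading).

(a) P = 0.02477 W  (b) Q = -5.747 VAR  (c) S = 5.747 VA  (d) PF = 0.00431 (leading)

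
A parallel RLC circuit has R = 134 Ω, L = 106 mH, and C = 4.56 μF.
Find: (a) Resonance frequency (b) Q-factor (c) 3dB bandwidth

Step 1 — Resonance: ω₀ = 1/√(LC) = 1/√(0.106·4.56e-06) = 1438 rad/s.
Step 2 — f₀ = ω₀/(2π) = 228.9 Hz.
Step 3 — Parallel Q: Q = R/(ω₀L) = 134/(1438·0.106) = 0.8789.
Step 4 — Bandwidth: Δω = ω₀/Q = 1637 rad/s; BW = Δω/(2π) = 260.5 Hz.

(a) f₀ = 228.9 Hz  (b) Q = 0.8789  (c) BW = 260.5 Hz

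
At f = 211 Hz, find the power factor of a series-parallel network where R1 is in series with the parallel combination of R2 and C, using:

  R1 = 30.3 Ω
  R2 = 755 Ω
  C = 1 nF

Step 1 — Angular frequency: ω = 2π·f = 2π·211 = 1326 rad/s.
Step 2 — Component impedances:
  R1: Z = R = 30.3 Ω
  R2: Z = R = 755 Ω
  C: Z = 1/(jωC) = -j/(ω·C) = 0 - j7.543e+05 Ω
Step 3 — Parallel branch: R2 || C = 1/(1/R2 + 1/C) = 755 - j0.7557 Ω.
Step 4 — Series with R1: Z_total = R1 + (R2 || C) = 785.3 - j0.7557 Ω = 785.3∠-0.1° Ω.
Step 5 — Power factor: PF = cos(φ) = Re(Z)/|Z| = 785.3/785.3 = 1.
Step 6 — Type: Im(Z) = -0.7557 ⇒ leading (phase φ = -0.1°).

PF = 1 (leading, φ = -0.1°)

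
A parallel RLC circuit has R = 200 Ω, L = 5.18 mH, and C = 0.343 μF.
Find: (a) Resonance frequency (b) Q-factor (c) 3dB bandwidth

Step 1 — Resonance: ω₀ = 1/√(LC) = 1/√(0.00518·3.43e-07) = 2.372e+04 rad/s.
Step 2 — f₀ = ω₀/(2π) = 3776 Hz.
Step 3 — Parallel Q: Q = R/(ω₀L) = 200/(2.372e+04·0.00518) = 1.627.
Step 4 — Bandwidth: Δω = ω₀/Q = 1.458e+04 rad/s; BW = Δω/(2π) = 2320 Hz.

(a) f₀ = 3776 Hz  (b) Q = 1.627  (c) BW = 2320 Hz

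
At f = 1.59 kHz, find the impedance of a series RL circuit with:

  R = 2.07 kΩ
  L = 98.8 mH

Step 1 — Angular frequency: ω = 2π·f = 2π·1590 = 9990 rad/s.
Step 2 — Component impedances:
  R: Z = R = 2070 Ω
  L: Z = jωL = j·9990·0.0988 = 0 + j987 Ω
Step 3 — Series combination: Z_total = R + L = 2070 + j987 Ω = 2293∠25.5° Ω.

Z = 2070 + j987 Ω = 2293∠25.5° Ω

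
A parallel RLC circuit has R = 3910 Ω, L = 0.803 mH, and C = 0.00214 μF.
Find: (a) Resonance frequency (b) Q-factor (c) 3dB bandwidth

Step 1 — Resonance: ω₀ = 1/√(LC) = 1/√(0.000803·2.14e-09) = 7.628e+05 rad/s.
Step 2 — f₀ = ω₀/(2π) = 1.214e+05 Hz.
Step 3 — Parallel Q: Q = R/(ω₀L) = 3910/(7.628e+05·0.000803) = 6.383.
Step 4 — Bandwidth: Δω = ω₀/Q = 1.195e+05 rad/s; BW = Δω/(2π) = 1.902e+04 Hz.

(a) f₀ = 1.214e+05 Hz  (b) Q = 6.383  (c) BW = 1.902e+04 Hz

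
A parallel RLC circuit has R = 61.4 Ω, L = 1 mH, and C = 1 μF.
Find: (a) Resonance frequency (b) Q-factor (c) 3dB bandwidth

Step 1 — Resonance: ω₀ = 1/√(LC) = 1/√(0.001·1e-06) = 3.162e+04 rad/s.
Step 2 — f₀ = ω₀/(2π) = 5033 Hz.
Step 3 — Parallel Q: Q = R/(ω₀L) = 61.4/(3.162e+04·0.001) = 1.942.
Step 4 — Bandwidth: Δω = ω₀/Q = 1.629e+04 rad/s; BW = Δω/(2π) = 2592 Hz.

(a) f₀ = 5033 Hz  (b) Q = 1.942  (c) BW = 2592 Hz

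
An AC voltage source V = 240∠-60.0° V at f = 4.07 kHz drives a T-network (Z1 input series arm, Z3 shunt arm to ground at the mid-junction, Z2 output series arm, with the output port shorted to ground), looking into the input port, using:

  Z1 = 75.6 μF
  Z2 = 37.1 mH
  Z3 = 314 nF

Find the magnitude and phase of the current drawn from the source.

Step 1 — Angular frequency: ω = 2π·f = 2π·4070 = 2.557e+04 rad/s.
Step 2 — Component impedances:
  Z1: Z = 1/(jωC) = -j/(ω·C) = 0 - j0.5173 Ω
  Z2: Z = jωL = j·2.557e+04·0.0371 = 0 + j948.7 Ω
  Z3: Z = 1/(jωC) = -j/(ω·C) = 0 - j124.5 Ω
Step 3 — With the output port shorted to ground, the output series arm Z2 runs from the junction to ground; the shunt arm Z3 also runs from the junction to ground. They appear in parallel: Z3 || Z2 = 0 - j143.4 Ω.
Step 4 — Series with input arm Z1: Z_in = Z1 + (Z3 || Z2) = 0 - j143.9 Ω = 143.9∠-90.0° Ω.
Step 5 — Source phasor: V = 240∠-60.0° V = 120 - j207.8 V.
Step 6 — Ohm's law: I = V / Z_total = (120 - j207.8) / (0 - j143.9) = 1.445 + j0.8341 A.
Step 7 — Convert to polar: |I| = 1.668 A, ∠I = 30.0°.

I = 1.668∠30.0° A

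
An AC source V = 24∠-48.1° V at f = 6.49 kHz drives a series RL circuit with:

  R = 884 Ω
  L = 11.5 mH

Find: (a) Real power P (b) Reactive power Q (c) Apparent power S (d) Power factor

Step 1 — Angular frequency: ω = 2π·f = 2π·6490 = 4.078e+04 rad/s.
Step 2 — Component impedances:
  R: Z = R = 884 Ω
  L: Z = jωL = j·4.078e+04·0.0115 = 0 + j468.9 Ω
Step 3 — Series combination: Z_total = R + L = 884 + j468.9 Ω = 1001∠27.9° Ω.
Step 4 — Source phasor: V = 24∠-48.1° V = 16.03 - j17.86 V.
Step 5 — Current: I = V / Z = 0.005784 - j0.02328 A = 0.02398∠-76.0° A.
Step 6 — Complex power: S = V·I* = 0.5085 + j0.2697 VA.
Step 7 — Real power: P = Re(S) = 0.5085 W.
Step 8 — Reactive power: Q = Im(S) = 0.2697 VAR.
Step 9 — Apparent power: |S| = 0.5756 VA.
Step 10 — Power factor: PF = P/|S| = 0.8834 (lagging).

(a) P = 0.5085 W  (b) Q = 0.2697 VAR  (c) S = 0.5756 VA  (d) PF = 0.8834 (lagging)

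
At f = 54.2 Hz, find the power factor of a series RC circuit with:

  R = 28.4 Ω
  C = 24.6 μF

Step 1 — Angular frequency: ω = 2π·f = 2π·54.2 = 340.5 rad/s.
Step 2 — Component impedances:
  R: Z = R = 28.4 Ω
  C: Z = 1/(jωC) = -j/(ω·C) = 0 - j119.4 Ω
Step 3 — Series combination: Z_total = R + C = 28.4 - j119.4 Ω = 122.7∠-76.6° Ω.
Step 4 — Power factor: PF = cos(φ) = Re(Z)/|Z| = 28.4/122.7 = 0.2315.
Step 5 — Type: Im(Z) = -119.4 ⇒ leading (phase φ = -76.6°).

PF = 0.2315 (leading, φ = -76.6°)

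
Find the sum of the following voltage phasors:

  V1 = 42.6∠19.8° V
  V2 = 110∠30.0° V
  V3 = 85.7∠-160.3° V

Step 1 — Convert each phasor to rectangular form:
  V1 = 42.6·(cos(19.8°) + j·sin(19.8°)) = 40.08 + j14.43 V
  V2 = 110·(cos(30.0°) + j·sin(30.0°)) = 95.26 + j55 V
  V3 = 85.7·(cos(-160.3°) + j·sin(-160.3°)) = -80.68 - j28.89 V
Step 2 — Sum components: V_total = 54.66 + j40.54 V.
Step 3 — Convert to polar: |V_total| = 68.05 V, ∠V_total = 36.6°.

V_total = 68.05∠36.6° V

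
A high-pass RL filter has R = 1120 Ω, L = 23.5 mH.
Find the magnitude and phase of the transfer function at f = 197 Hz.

Step 1 — Angular frequency: ω = 2π·197 = 1238 rad/s.
Step 2 — Transfer function: H(jω) = jωL/(R + jωL).
Step 3 — Numerator jωL = j·29.09; denominator R + jωL = 1120 + j29.09.
Step 4 — H = 0.0006741 + j0.02595.
Step 5 — Magnitude: |H| = 0.02596 (-31.7 dB); phase: φ = 88.5°.

|H| = 0.02596 (-31.7 dB), φ = 88.5°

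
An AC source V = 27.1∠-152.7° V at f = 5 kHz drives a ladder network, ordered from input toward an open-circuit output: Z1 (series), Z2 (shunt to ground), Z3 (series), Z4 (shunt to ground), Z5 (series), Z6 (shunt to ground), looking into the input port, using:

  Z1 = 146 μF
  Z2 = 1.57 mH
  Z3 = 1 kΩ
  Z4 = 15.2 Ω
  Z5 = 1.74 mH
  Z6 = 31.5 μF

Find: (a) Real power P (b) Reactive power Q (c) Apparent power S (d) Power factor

Step 1 — Angular frequency: ω = 2π·f = 2π·5000 = 3.142e+04 rad/s.
Step 2 — Component impedances:
  Z1: Z = 1/(jωC) = -j/(ω·C) = 0 - j0.218 Ω
  Z2: Z = jωL = j·3.142e+04·0.00157 = 0 + j49.32 Ω
  Z3: Z = R = 1000 Ω
  Z4: Z = R = 15.2 Ω
  Z5: Z = jωL = j·3.142e+04·0.00174 = 0 + j54.66 Ω
  Z6: Z = 1/(jωC) = -j/(ω·C) = 0 - j1.011 Ω
Step 3 — Ladder network (open output): work backward from the far end, alternating series and parallel combinations. Z_in = 2.392 + j48.98 Ω = 49.04∠87.2° Ω.
Step 4 — Source phasor: V = 27.1∠-152.7° V = -24.08 - j12.43 V.
Step 5 — Current: I = V / Z = -0.2771 + j0.4781 A = 0.5526∠120.1° A.
Step 6 — Complex power: S = V·I* = 0.7307 + j14.96 VA.
Step 7 — Real power: P = Re(S) = 0.7307 W.
Step 8 — Reactive power: Q = Im(S) = 14.96 VAR.
Step 9 — Apparent power: |S| = 14.98 VA.
Step 10 — Power factor: PF = P/|S| = 0.04879 (lagging).

(a) P = 0.7307 W  (b) Q = 14.96 VAR  (c) S = 14.98 VA  (d) PF = 0.04879 (lagging)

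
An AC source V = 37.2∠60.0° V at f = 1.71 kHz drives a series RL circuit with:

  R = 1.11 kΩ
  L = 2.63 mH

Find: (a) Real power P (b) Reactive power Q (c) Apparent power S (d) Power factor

Step 1 — Angular frequency: ω = 2π·f = 2π·1710 = 1.074e+04 rad/s.
Step 2 — Component impedances:
  R: Z = R = 1110 Ω
  L: Z = jωL = j·1.074e+04·0.00263 = 0 + j28.26 Ω
Step 3 — Series combination: Z_total = R + L = 1110 + j28.26 Ω = 1110∠1.5° Ω.
Step 4 — Source phasor: V = 37.2∠60.0° V = 18.6 + j32.22 V.
Step 5 — Current: I = V / Z = 0.01748 + j0.02858 A = 0.0335∠58.5° A.
Step 6 — Complex power: S = V·I* = 1.246 + j0.03172 VA.
Step 7 — Real power: P = Re(S) = 1.246 W.
Step 8 — Reactive power: Q = Im(S) = 0.03172 VAR.
Step 9 — Apparent power: |S| = 1.246 VA.
Step 10 — Power factor: PF = P/|S| = 0.9997 (lagging).

(a) P = 1.246 W  (b) Q = 0.03172 VAR  (c) S = 1.246 VA  (d) PF = 0.9997 (lagging)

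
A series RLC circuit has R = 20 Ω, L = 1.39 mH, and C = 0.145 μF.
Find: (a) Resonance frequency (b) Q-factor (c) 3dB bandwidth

Step 1 — Resonance condition Im(Z)=0 gives ω₀ = 1/√(LC).
Step 2 — ω₀ = 1/√(0.00139·1.45e-07) = 7.044e+04 rad/s.
Step 3 — f₀ = ω₀/(2π) = 1.121e+04 Hz.
Step 4 — Series Q: Q = ω₀L/R = 7.044e+04·0.00139/20 = 4.895.
Step 5 — 3dB bandwidth: Δω = ω₀/Q = 1.439e+04 rad/s; BW = Δω/(2π) = 2290 Hz.

(a) f₀ = 1.121e+04 Hz  (b) Q = 4.895  (c) BW = 2290 Hz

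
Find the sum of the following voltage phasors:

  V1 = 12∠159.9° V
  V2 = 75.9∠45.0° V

Step 1 — Convert each phasor to rectangular form:
  V1 = 12·(cos(159.9°) + j·sin(159.9°)) = -11.27 + j4.124 V
  V2 = 75.9·(cos(45.0°) + j·sin(45.0°)) = 53.67 + j53.67 V
Step 2 — Sum components: V_total = 42.4 + j57.79 V.
Step 3 — Convert to polar: |V_total| = 71.68 V, ∠V_total = 53.7°.

V_total = 71.68∠53.7° V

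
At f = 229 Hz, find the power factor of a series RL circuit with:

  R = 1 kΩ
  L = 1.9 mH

Step 1 — Angular frequency: ω = 2π·f = 2π·229 = 1439 rad/s.
Step 2 — Component impedances:
  R: Z = R = 1000 Ω
  L: Z = jωL = j·1439·0.0019 = 0 + j2.734 Ω
Step 3 — Series combination: Z_total = R + L = 1000 + j2.734 Ω = 1000∠0.2° Ω.
Step 4 — Power factor: PF = cos(φ) = Re(Z)/|Z| = 1000/1000 = 1.
Step 5 — Type: Im(Z) = 2.734 ⇒ lagging (phase φ = 0.2°).

PF = 1 (lagging, φ = 0.2°)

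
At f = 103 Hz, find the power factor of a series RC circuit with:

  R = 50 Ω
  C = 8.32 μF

Step 1 — Angular frequency: ω = 2π·f = 2π·103 = 647.2 rad/s.
Step 2 — Component impedances:
  R: Z = R = 50 Ω
  C: Z = 1/(jωC) = -j/(ω·C) = 0 - j185.7 Ω
Step 3 — Series combination: Z_total = R + C = 50 - j185.7 Ω = 192.3∠-74.9° Ω.
Step 4 — Power factor: PF = cos(φ) = Re(Z)/|Z| = 50/192.3 = 0.26.
Step 5 — Type: Im(Z) = -185.7 ⇒ leading (phase φ = -74.9°).

PF = 0.26 (leading, φ = -74.9°)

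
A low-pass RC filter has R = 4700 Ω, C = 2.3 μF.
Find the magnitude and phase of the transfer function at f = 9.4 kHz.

Step 1 — Angular frequency: ω = 2π·9400 = 5.906e+04 rad/s.
Step 2 — Transfer function: H(jω) = 1/(1 + jωRC).
Step 3 — Denominator: 1 + jωRC = 1 + j·5.906e+04·4700·2.3e-06 = 1 + j638.5.
Step 4 — H = 2.453e-06 - j0.001566.
Step 5 — Magnitude: |H| = 0.001566 (-56.1 dB); phase: φ = -89.9°.

|H| = 0.001566 (-56.1 dB), φ = -89.9°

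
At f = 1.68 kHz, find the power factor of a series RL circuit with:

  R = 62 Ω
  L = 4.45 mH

Step 1 — Angular frequency: ω = 2π·f = 2π·1680 = 1.056e+04 rad/s.
Step 2 — Component impedances:
  R: Z = R = 62 Ω
  L: Z = jωL = j·1.056e+04·0.00445 = 0 + j46.97 Ω
Step 3 — Series combination: Z_total = R + L = 62 + j46.97 Ω = 77.78∠37.1° Ω.
Step 4 — Power factor: PF = cos(φ) = Re(Z)/|Z| = 62/77.78 = 0.7971.
Step 5 — Type: Im(Z) = 46.97 ⇒ lagging (phase φ = 37.1°).

PF = 0.7971 (lagging, φ = 37.1°)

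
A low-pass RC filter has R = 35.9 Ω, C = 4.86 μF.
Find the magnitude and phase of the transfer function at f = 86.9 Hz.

Step 1 — Angular frequency: ω = 2π·86.9 = 546 rad/s.
Step 2 — Transfer function: H(jω) = 1/(1 + jωRC).
Step 3 — Denominator: 1 + jωRC = 1 + j·546·35.9·4.86e-06 = 1 + j0.09526.
Step 4 — H = 0.991 - j0.09441.
Step 5 — Magnitude: |H| = 0.9955 (-0.0 dB); phase: φ = -5.4°.

|H| = 0.9955 (-0.0 dB), φ = -5.4°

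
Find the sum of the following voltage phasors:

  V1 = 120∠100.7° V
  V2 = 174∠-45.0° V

Step 1 — Convert each phasor to rectangular form:
  V1 = 120·(cos(100.7°) + j·sin(100.7°)) = -22.28 + j117.9 V
  V2 = 174·(cos(-45.0°) + j·sin(-45.0°)) = 123 - j123 V
Step 2 — Sum components: V_total = 100.8 - j5.123 V.
Step 3 — Convert to polar: |V_total| = 100.9 V, ∠V_total = -2.9°.

V_total = 100.9∠-2.9° V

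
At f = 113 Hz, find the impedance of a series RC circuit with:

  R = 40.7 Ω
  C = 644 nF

Step 1 — Angular frequency: ω = 2π·f = 2π·113 = 710 rad/s.
Step 2 — Component impedances:
  R: Z = R = 40.7 Ω
  C: Z = 1/(jωC) = -j/(ω·C) = 0 - j2187 Ω
Step 3 — Series combination: Z_total = R + C = 40.7 - j2187 Ω = 2187∠-88.9° Ω.

Z = 40.7 - j2187 Ω = 2187∠-88.9° Ω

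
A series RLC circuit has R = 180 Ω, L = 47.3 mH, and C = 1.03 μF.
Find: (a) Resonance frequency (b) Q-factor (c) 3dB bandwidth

Step 1 — Resonance: ω₀ = 1/√(LC) = 1/√(0.0473·1.03e-06) = 4531 rad/s.
Step 2 — f₀ = ω₀/(2π) = 721.1 Hz.
Step 3 — Series Q: Q = ω₀L/R = 4531·0.0473/180 = 1.191.
Step 4 — Bandwidth: Δω = ω₀/Q = 3805 rad/s; BW = Δω/(2π) = 605.7 Hz.

(a) f₀ = 721.1 Hz  (b) Q = 1.191  (c) BW = 605.7 Hz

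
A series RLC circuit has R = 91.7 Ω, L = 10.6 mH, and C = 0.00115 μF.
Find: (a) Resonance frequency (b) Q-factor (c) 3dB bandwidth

Step 1 — Resonance: ω₀ = 1/√(LC) = 1/√(0.0106·1.15e-09) = 2.864e+05 rad/s.
Step 2 — f₀ = ω₀/(2π) = 4.558e+04 Hz.
Step 3 — Series Q: Q = ω₀L/R = 2.864e+05·0.0106/91.7 = 33.11.
Step 4 — Bandwidth: Δω = ω₀/Q = 8651 rad/s; BW = Δω/(2π) = 1377 Hz.

(a) f₀ = 4.558e+04 Hz  (b) Q = 33.11  (c) BW = 1377 Hz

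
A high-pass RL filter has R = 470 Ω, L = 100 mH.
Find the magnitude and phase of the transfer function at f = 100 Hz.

Step 1 — Angular frequency: ω = 2π·100 = 628.3 rad/s.
Step 2 — Transfer function: H(jω) = jωL/(R + jωL).
Step 3 — Numerator jωL = j·62.83; denominator R + jωL = 470 + j62.83.
Step 4 — H = 0.01756 + j0.1313.
Step 5 — Magnitude: |H| = 0.1325 (-17.6 dB); phase: φ = 82.4°.

|H| = 0.1325 (-17.6 dB), φ = 82.4°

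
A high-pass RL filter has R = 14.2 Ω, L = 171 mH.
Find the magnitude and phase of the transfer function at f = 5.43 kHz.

Step 1 — Angular frequency: ω = 2π·5430 = 3.412e+04 rad/s.
Step 2 — Transfer function: H(jω) = jωL/(R + jωL).
Step 3 — Numerator jωL = j·5834; denominator R + jωL = 14.2 + j5834.
Step 4 — H = 1 + j0.002434.
Step 5 — Magnitude: |H| = 1 (-0.0 dB); phase: φ = 0.1°.

|H| = 1 (-0.0 dB), φ = 0.1°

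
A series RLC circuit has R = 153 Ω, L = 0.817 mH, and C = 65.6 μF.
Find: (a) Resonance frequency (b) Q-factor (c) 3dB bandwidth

Step 1 — Resonance condition Im(Z)=0 gives ω₀ = 1/√(LC).
Step 2 — ω₀ = 1/√(0.000817·6.56e-05) = 4320 rad/s.
Step 3 — f₀ = ω₀/(2π) = 687.5 Hz.
Step 4 — Series Q: Q = ω₀L/R = 4320·0.000817/153 = 0.02307.
Step 5 — 3dB bandwidth: Δω = ω₀/Q = 1.873e+05 rad/s; BW = Δω/(2π) = 2.981e+04 Hz.

(a) f₀ = 687.5 Hz  (b) Q = 0.02307  (c) BW = 2.981e+04 Hz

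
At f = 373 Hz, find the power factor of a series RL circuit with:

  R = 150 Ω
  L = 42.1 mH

Step 1 — Angular frequency: ω = 2π·f = 2π·373 = 2344 rad/s.
Step 2 — Component impedances:
  R: Z = R = 150 Ω
  L: Z = jωL = j·2344·0.0421 = 0 + j98.67 Ω
Step 3 — Series combination: Z_total = R + L = 150 + j98.67 Ω = 179.5∠33.3° Ω.
Step 4 — Power factor: PF = cos(φ) = Re(Z)/|Z| = 150/179.54 = 0.8355.
Step 5 — Type: Im(Z) = 98.67 ⇒ lagging (phase φ = 33.3°).

PF = 0.8355 (lagging, φ = 33.3°)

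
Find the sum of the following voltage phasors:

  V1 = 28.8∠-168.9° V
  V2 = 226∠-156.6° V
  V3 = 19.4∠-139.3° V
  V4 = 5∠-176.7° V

Step 1 — Convert each phasor to rectangular form:
  V1 = 28.8·(cos(-168.9°) + j·sin(-168.9°)) = -28.26 - j5.545 V
  V2 = 226·(cos(-156.6°) + j·sin(-156.6°)) = -207.4 - j89.76 V
  V3 = 19.4·(cos(-139.3°) + j·sin(-139.3°)) = -14.71 - j12.65 V
  V4 = 5·(cos(-176.7°) + j·sin(-176.7°)) = -4.992 - j0.2878 V
Step 2 — Sum components: V_total = -255.4 - j108.2 V.
Step 3 — Convert to polar: |V_total| = 277.4 V, ∠V_total = -157.0°.

V_total = 277.4∠-157.0° V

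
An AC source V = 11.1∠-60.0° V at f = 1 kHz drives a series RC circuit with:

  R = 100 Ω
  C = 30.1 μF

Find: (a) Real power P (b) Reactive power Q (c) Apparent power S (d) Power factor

Step 1 — Angular frequency: ω = 2π·f = 2π·1000 = 6283 rad/s.
Step 2 — Component impedances:
  R: Z = R = 100 Ω
  C: Z = 1/(jωC) = -j/(ω·C) = 0 - j5.288 Ω
Step 3 — Series combination: Z_total = R + C = 100 - j5.288 Ω = 100.1∠-3.0° Ω.
Step 4 — Source phasor: V = 11.1∠-60.0° V = 5.55 - j9.613 V.
Step 5 — Current: I = V / Z = 0.06041 - j0.09293 A = 0.1108∠-57.0° A.
Step 6 — Complex power: S = V·I* = 1.229 - j0.06497 VA.
Step 7 — Real power: P = Re(S) = 1.229 W.
Step 8 — Reactive power: Q = Im(S) = -0.06497 VAR.
Step 9 — Apparent power: |S| = 1.23 VA.
Step 10 — Power factor: PF = P/|S| = 0.9986 (leading).

(a) P = 1.229 W  (b) Q = -0.06497 VAR  (c) S = 1.23 VA  (d) PF = 0.9986 (leading)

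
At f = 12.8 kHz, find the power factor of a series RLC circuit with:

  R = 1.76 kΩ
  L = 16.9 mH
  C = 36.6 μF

Step 1 — Angular frequency: ω = 2π·f = 2π·1.28e+04 = 8.042e+04 rad/s.
Step 2 — Component impedances:
  R: Z = R = 1760 Ω
  L: Z = jωL = j·8.042e+04·0.0169 = 0 + j1359 Ω
  C: Z = 1/(jωC) = -j/(ω·C) = 0 - j0.3397 Ω
Step 3 — Series combination: Z_total = R + L + C = 1760 + j1359 Ω = 2224∠37.7° Ω.
Step 4 — Power factor: PF = cos(φ) = Re(Z)/|Z| = 1760/2223.5 = 0.7915.
Step 5 — Type: Im(Z) = 1359 ⇒ lagging (phase φ = 37.7°).

PF = 0.7915 (lagging, φ = 37.7°)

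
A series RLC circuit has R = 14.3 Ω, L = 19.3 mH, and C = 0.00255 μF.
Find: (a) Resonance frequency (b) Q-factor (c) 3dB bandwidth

Step 1 — Resonance: ω₀ = 1/√(LC) = 1/√(0.0193·2.55e-09) = 1.425e+05 rad/s.
Step 2 — f₀ = ω₀/(2π) = 2.269e+04 Hz.
Step 3 — Series Q: Q = ω₀L/R = 1.425e+05·0.0193/14.3 = 192.4.
Step 4 — Bandwidth: Δω = ω₀/Q = 740.9 rad/s; BW = Δω/(2π) = 117.9 Hz.

(a) f₀ = 2.269e+04 Hz  (b) Q = 192.4  (c) BW = 117.9 Hz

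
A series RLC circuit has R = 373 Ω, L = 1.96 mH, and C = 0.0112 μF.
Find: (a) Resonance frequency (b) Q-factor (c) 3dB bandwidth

Step 1 — Resonance: ω₀ = 1/√(LC) = 1/√(0.00196·1.12e-08) = 2.134e+05 rad/s.
Step 2 — f₀ = ω₀/(2π) = 3.397e+04 Hz.
Step 3 — Series Q: Q = ω₀L/R = 2.134e+05·0.00196/373 = 1.122.
Step 4 — Bandwidth: Δω = ω₀/Q = 1.903e+05 rad/s; BW = Δω/(2π) = 3.029e+04 Hz.

(a) f₀ = 3.397e+04 Hz  (b) Q = 1.122  (c) BW = 3.029e+04 Hz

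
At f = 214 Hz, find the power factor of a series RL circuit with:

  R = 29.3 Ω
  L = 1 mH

Step 1 — Angular frequency: ω = 2π·f = 2π·214 = 1345 rad/s.
Step 2 — Component impedances:
  R: Z = R = 29.3 Ω
  L: Z = jωL = j·1345·0.001 = 0 + j1.345 Ω
Step 3 — Series combination: Z_total = R + L = 29.3 + j1.345 Ω = 29.33∠2.6° Ω.
Step 4 — Power factor: PF = cos(φ) = Re(Z)/|Z| = 29.3/29.331 = 0.9989.
Step 5 — Type: Im(Z) = 1.345 ⇒ lagging (phase φ = 2.6°).

PF = 0.9989 (lagging, φ = 2.6°)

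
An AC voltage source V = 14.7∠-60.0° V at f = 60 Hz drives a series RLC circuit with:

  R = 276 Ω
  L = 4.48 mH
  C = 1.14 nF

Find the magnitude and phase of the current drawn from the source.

Step 1 — Angular frequency: ω = 2π·f = 2π·60 = 377 rad/s.
Step 2 — Component impedances:
  R: Z = R = 276 Ω
  L: Z = jωL = j·377·0.00448 = 0 + j1.689 Ω
  C: Z = 1/(jωC) = -j/(ω·C) = 0 - j2.327e+06 Ω
Step 3 — Series combination: Z_total = R + L + C = 276 - j2.327e+06 Ω = 2.327e+06∠-90.0° Ω.
Step 4 — Source phasor: V = 14.7∠-60.0° V = 7.35 - j12.73 V.
Step 5 — Ohm's law: I = V / Z_total = (7.35 - j12.73) / (276 - j2.327e+06) = 5.472e-06 + j3.158e-06 A.
Step 6 — Convert to polar: |I| = 6.318e-06 A, ∠I = 30.0°.

I = 6.318e-06∠30.0° A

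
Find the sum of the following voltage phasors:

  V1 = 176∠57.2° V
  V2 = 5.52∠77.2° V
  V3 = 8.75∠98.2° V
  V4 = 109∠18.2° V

Step 1 — Convert each phasor to rectangular form:
  V1 = 176·(cos(57.2°) + j·sin(57.2°)) = 95.34 + j147.9 V
  V2 = 5.52·(cos(77.2°) + j·sin(77.2°)) = 1.223 + j5.383 V
  V3 = 8.75·(cos(98.2°) + j·sin(98.2°)) = -1.248 + j8.661 V
  V4 = 109·(cos(18.2°) + j·sin(18.2°)) = 103.5 + j34.04 V
Step 2 — Sum components: V_total = 198.9 + j196 V.
Step 3 — Convert to polar: |V_total| = 279.2 V, ∠V_total = 44.6°.

V_total = 279.2∠44.6° V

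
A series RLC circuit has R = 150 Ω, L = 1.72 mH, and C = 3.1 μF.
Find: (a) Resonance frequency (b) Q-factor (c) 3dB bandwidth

Step 1 — Resonance condition Im(Z)=0 gives ω₀ = 1/√(LC).
Step 2 — ω₀ = 1/√(0.00172·3.1e-06) = 1.369e+04 rad/s.
Step 3 — f₀ = ω₀/(2π) = 2180 Hz.
Step 4 — Series Q: Q = ω₀L/R = 1.369e+04·0.00172/150 = 0.157.
Step 5 — 3dB bandwidth: Δω = ω₀/Q = 8.721e+04 rad/s; BW = Δω/(2π) = 1.388e+04 Hz.

(a) f₀ = 2180 Hz  (b) Q = 0.157  (c) BW = 1.388e+04 Hz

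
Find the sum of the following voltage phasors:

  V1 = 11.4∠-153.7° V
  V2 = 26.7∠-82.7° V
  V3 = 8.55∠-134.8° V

Step 1 — Convert each phasor to rectangular form:
  V1 = 11.4·(cos(-153.7°) + j·sin(-153.7°)) = -10.22 - j5.051 V
  V2 = 26.7·(cos(-82.7°) + j·sin(-82.7°)) = 3.393 - j26.48 V
  V3 = 8.55·(cos(-134.8°) + j·sin(-134.8°)) = -6.025 - j6.067 V
Step 2 — Sum components: V_total = -12.85 - j37.6 V.
Step 3 — Convert to polar: |V_total| = 39.74 V, ∠V_total = -108.9°.

V_total = 39.74∠-108.9° V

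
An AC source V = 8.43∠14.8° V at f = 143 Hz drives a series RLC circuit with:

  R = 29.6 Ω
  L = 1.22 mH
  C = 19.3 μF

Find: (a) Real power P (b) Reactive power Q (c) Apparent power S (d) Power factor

Step 1 — Angular frequency: ω = 2π·f = 2π·143 = 898.5 rad/s.
Step 2 — Component impedances:
  R: Z = R = 29.6 Ω
  L: Z = jωL = j·898.5·0.00122 = 0 + j1.096 Ω
  C: Z = 1/(jωC) = -j/(ω·C) = 0 - j57.67 Ω
Step 3 — Series combination: Z_total = R + L + C = 29.6 - j56.57 Ω = 63.85∠-62.4° Ω.
Step 4 — Source phasor: V = 8.43∠14.8° V = 8.15 + j2.153 V.
Step 5 — Current: I = V / Z = 0.0293 + j0.1287 A = 0.132∠77.2° A.
Step 6 — Complex power: S = V·I* = 0.516 - j0.9862 VA.
Step 7 — Real power: P = Re(S) = 0.516 W.
Step 8 — Reactive power: Q = Im(S) = -0.9862 VAR.
Step 9 — Apparent power: |S| = 1.113 VA.
Step 10 — Power factor: PF = P/|S| = 0.4636 (leading).

(a) P = 0.516 W  (b) Q = -0.9862 VAR  (c) S = 1.113 VA  (d) PF = 0.4636 (leading)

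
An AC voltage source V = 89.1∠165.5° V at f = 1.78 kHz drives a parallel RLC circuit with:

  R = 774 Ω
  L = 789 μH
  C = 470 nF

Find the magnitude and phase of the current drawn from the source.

Step 1 — Angular frequency: ω = 2π·f = 2π·1780 = 1.118e+04 rad/s.
Step 2 — Component impedances:
  R: Z = R = 774 Ω
  L: Z = jωL = j·1.118e+04·0.000789 = 0 + j8.824 Ω
  C: Z = 1/(jωC) = -j/(ω·C) = 0 - j190.2 Ω
Step 3 — Parallel combination: 1/Z_total = 1/R + 1/L + 1/C; Z_total = 0.1106 + j9.252 Ω = 9.253∠89.3° Ω.
Step 4 — Source phasor: V = 89.1∠165.5° V = -86.26 + j22.31 V.
Step 5 — Ohm's law: I = V / Z_total = (-86.26 + j22.31) / (0.1106 + j9.252) = 2.299 + j9.351 A.
Step 6 — Convert to polar: |I| = 9.63 A, ∠I = 76.2°.

I = 9.63∠76.2° A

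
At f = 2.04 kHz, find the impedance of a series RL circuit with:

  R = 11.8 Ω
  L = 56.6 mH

Step 1 — Angular frequency: ω = 2π·f = 2π·2040 = 1.282e+04 rad/s.
Step 2 — Component impedances:
  R: Z = R = 11.8 Ω
  L: Z = jωL = j·1.282e+04·0.0566 = 0 + j725.5 Ω
Step 3 — Series combination: Z_total = R + L = 11.8 + j725.5 Ω = 725.6∠89.1° Ω.

Z = 11.8 + j725.5 Ω = 725.6∠89.1° Ω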